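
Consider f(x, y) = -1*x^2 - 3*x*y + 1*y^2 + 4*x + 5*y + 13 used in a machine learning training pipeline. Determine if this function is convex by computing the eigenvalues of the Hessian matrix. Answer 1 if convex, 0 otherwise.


The Hessian of f(x,y) = -1*x^2 - 3*x*y + 1*y^2 + 4*x + 5*y + 13 is:
H = [[-2, -3], [-3, 2]]
Trace = -2 + 2 = 0
Determinant = -2*2 - (-3)^2 = -13
Discriminant = (0)^2 - 4*-13 = 52.0
Eigenvalues: lambda_1 = -3.6056, lambda_2 = 3.6056
The function is not convex.

0


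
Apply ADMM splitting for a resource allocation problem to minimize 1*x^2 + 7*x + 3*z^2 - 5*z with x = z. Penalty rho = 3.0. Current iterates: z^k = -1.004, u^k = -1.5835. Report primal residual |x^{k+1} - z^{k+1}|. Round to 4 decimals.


ADMM iteration with rho = 3.0, z^k = -1.004, u^k = -1.5835
Step 1: x-update.
Minimize 1*x^2 + 7*x + (3.0/2)*(x + 1.004 - 1.5835)^2
FOC: (2*1 + 3.0)*x = -7 + 3.0*(-1.004 + 1.5835)
x^{k+1} = -1.0523
Step 2: z-update.
Minimize 3*z^2 - 5*z + (3.0/2)*(-1.0523 - z - 1.5835)^2
FOC: (2*3 + 3.0)*z = 5 + 3.0*(-1.0523 - 1.5835)
z^{k+1} = -0.323
Step 3: u-update.
u^{k+1} = -1.5835 - 1.0523 + 0.323 = -2.3128
Step 4: Primal residual = |-1.0523 + 0.323| = 0.7293


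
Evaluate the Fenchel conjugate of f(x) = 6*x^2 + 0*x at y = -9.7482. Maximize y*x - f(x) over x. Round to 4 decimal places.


f*(y) = sup_x {y*x - a*x^2 - b*x} = sup_x {(y-b)*x - a*x^2}
FOC: (y - b) - 2a*x = 0 => x* = (y - b)/(2a)
x* = (-9.7482 - 0)/(2*6) = -0.8124
f*(-9.7482) = (y-b)^2/(4a) = (-9.7482 - 0)^2/(4*6)
= 95.0274/24 = 3.9595


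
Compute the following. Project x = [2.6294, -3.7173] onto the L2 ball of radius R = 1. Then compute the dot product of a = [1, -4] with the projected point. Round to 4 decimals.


Step 1: Compute ||x|| (intermediates to 6 decimals).
||x|| = sqrt(2.6294^2 + (-3.7173)^2) = 4.553248
Step 2: Project.
Since ||x|| > R, scale = R/||x|| = 1/4.553248 = 0.219623, proj(x) = scale * x
proj(x) = [0.577477, -0.816405]
Step 3: Dot product.
a^T * proj(x) = 1*0.577477 - 4*(-0.816405) = 3.8431


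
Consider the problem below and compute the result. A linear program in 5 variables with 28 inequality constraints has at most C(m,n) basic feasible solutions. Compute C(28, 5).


Each vertex corresponds to some choice of n active constraints out of m, so the number of vertices is at most C(m, n) = m! / (n!(m-n)!).
m = 28, n = 5
Numerator: 28 * 27 * 26 * 25 * 24
Denominator: 5! = 120
C(28, 5) = 98280


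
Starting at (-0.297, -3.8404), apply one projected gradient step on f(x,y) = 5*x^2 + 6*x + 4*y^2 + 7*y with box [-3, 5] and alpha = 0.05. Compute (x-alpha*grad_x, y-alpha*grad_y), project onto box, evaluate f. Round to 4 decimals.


Step 1: Compute gradient at (-0.297, -3.8404).
grad_x = 2*5*-0.297 + 6 = 3.03
grad_y = 2*4*-3.8404 + 7 = -23.7232
Step 2: Gradient step.
x_raw = -0.297 - 0.05*3.03 = -0.4485
y_raw = -3.8404 - 0.05*-23.7232 = -2.6542
Step 3: Project onto [-3, 5].
x_proj = clip(-0.4485) = -0.4485
y_proj = clip(-2.6542) = -2.6542
Step 4: Evaluate f.
f(-0.4485, -2.6542) = 7.915


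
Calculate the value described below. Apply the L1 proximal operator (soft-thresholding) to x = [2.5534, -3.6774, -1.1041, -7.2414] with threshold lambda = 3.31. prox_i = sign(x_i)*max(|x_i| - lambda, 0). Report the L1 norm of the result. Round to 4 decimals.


Soft-thresholding with lambda = 3.31:
prox(2.5534) = sign(2.5534)*max(|2.5534| - 3.31, 0) = 0.0
prox(-3.6774) = sign(-3.6774)*max(|-3.6774| - 3.31, 0) = -0.3674
prox(-1.1041) = sign(-1.1041)*max(|-1.1041| - 3.31, 0) = 0.0
prox(-7.2414) = sign(-7.2414)*max(|-7.2414| - 3.31, 0) = -3.9314
prox(x) = [0.0, -0.3674, 0.0, -3.9314]
||prox(x)||_1 = 0.0 + 0.3674 + 0.0 + 3.9314 = 4.2988


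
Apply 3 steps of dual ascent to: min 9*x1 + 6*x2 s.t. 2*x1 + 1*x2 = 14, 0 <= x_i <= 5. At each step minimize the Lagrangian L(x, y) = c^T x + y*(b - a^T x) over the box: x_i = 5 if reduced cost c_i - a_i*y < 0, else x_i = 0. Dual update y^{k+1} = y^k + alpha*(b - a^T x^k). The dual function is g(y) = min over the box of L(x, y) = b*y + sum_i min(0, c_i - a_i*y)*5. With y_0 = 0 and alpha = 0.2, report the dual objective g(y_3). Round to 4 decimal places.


Dual ascent for LP: min 9*x1 + 6*x2, 2*x1 + 1*x2 = 14, 0 <= x_i <= 5
Step 1: y^k = 0.0, reduced costs: (9.0, 6.0)
  x^k = (0.0, 0.0), subgradient = b - a^T x = 14.0
  y^{k+1} = 0.0 + 0.2*14.0 = 2.8
Step 2: y^k = 2.8, reduced costs: (3.4, 3.2)
  x^k = (0.0, 0.0), subgradient = b - a^T x = 14.0
  y^{k+1} = 2.8 + 0.2*14.0 = 5.6
Step 3: y^k = 5.6, reduced costs: (-2.2, 0.4)
  x^k = (5.0, 0.0), subgradient = b - a^T x = 4.0
  y^{k+1} = 5.6 + 0.2*4.0 = 6.4
Dual objective at y_3 = 6.4: reduced costs (-3.8, -0.4), box minimizer x = (5.0, 5.0)
g(y_3) = b*y + (c1 - a1*y)*x1 + (c2 - a2*y)*x2 = 14*6.4 + (-3.8)*5.0 + (-0.4)*5.0 = 89.6 - 19.0 - 2.0 = 68.6


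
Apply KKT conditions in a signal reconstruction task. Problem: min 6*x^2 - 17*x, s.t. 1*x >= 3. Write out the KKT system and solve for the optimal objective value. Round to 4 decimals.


Step 1: Try lambda = 0 (constraint inactive).
x_unc = 17/(2*6) = 1.4167
Check: 1*1.4167 = 1.4167 < 3 -- violated!
Step 2: Constraint must be active: 1*x = 3
x* = 3/1 = 3.0
lambda = (2*6*3.0 - 17)/1 = 19.0
Step 3: Compute optimal value.
f(x*) = 6*3.0^2 - 17*3.0 = 3.0


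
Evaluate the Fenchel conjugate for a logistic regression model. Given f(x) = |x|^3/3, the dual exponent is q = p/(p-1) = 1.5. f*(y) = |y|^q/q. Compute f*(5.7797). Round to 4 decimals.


The conjugate exponent q satisfies 1/p + 1/q = 1.
p = 3, so q = 3/(3 - 1) = 1.5
|y|^q = 5.7797^1.5 = 13.895
f*(5.7797) = 13.895 / 1.5 = 9.2633


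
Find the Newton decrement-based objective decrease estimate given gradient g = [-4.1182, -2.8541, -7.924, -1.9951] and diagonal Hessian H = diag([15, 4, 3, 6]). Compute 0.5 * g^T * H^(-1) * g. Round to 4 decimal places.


Step 1: H is diagonal, so H^(-1) * g = [-0.2745, -0.7135, -2.6413, -0.3325].
Step 2: g^T H^(-1) g = sum_i g_i^2 / H_ii
  = (-4.1182)^2/15 + (-2.8541)^2/4 + (-7.924)^2/3 + (-1.9951)^2/6
  = 1.1306 + 2.0365 + 20.9299 + 0.6634 = 24.7604
Step 3: Objective decrease = 0.5 * g^T H^(-1) g = 12.3802


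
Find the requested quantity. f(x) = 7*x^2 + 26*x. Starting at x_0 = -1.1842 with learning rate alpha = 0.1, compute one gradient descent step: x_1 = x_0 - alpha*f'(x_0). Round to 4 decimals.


We compute the gradient at x_0 and apply the update.
f'(x) = 14*x + 26
f'(-1.1842) = 14*-1.1842 + 26 = 9.4212
x_1 = -1.1842 - 0.1*9.4212 = -2.1263


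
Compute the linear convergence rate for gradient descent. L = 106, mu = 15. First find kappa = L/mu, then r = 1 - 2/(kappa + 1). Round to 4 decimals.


Step 1: Compute the condition number.
kappa = L/mu = 106/15 = 7.0667
Step 2: Compute the convergence rate.
r = 1 - 2/(kappa + 1) = 1 - 2*mu/(L + mu) = (L - mu)/(L + mu) = 91/121 = 0.7521


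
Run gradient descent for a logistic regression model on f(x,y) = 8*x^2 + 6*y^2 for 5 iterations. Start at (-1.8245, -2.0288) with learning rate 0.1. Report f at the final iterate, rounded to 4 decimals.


Gradient descent on f(x,y) = 8*x^2 + 6*y^2.
Starting point: (-1.8245, -2.0288), alpha = 0.1
Step 1: grad_x = 2*8*-1.8245 = -29.192, grad_y = 2*6*-2.0288 = -24.3456
  x_1 = -1.8245 - 0.1*-29.192 = 1.0947
  y_1 = -2.0288 - 0.1*-24.3456 = 0.4058
Step 2: grad_x = 2*8*1.0947 = 17.5152, grad_y = 2*6*0.4058 = 4.8691
  x_2 = 1.0947 - 0.1*17.5152 = -0.6568
  y_2 = 0.4058 - 0.1*4.8691 = -0.0812
Step 3: grad_x = 2*8*-0.6568 = -10.5091, grad_y = 2*6*-0.0812 = -0.9738
  x_3 = -0.6568 - 0.1*-10.5091 = 0.3941
  y_3 = -0.0812 - 0.1*-0.9738 = 0.0162
Step 4: grad_x = 2*8*0.3941 = 6.3055, grad_y = 2*6*0.0162 = 0.1948
  x_4 = 0.3941 - 0.1*6.3055 = -0.2365
  y_4 = 0.0162 - 0.1*0.1948 = -0.0032
Step 5: grad_x = 2*8*-0.2365 = -3.7833, grad_y = 2*6*-0.0032 = -0.039
  x_5 = -0.2365 - 0.1*-3.7833 = 0.1419
  y_5 = -0.0032 - 0.1*-0.039 = 0.0006
f(0.1419, 0.0006) = 8*0.1419^2 + 6*0.0006^2 = 0.161


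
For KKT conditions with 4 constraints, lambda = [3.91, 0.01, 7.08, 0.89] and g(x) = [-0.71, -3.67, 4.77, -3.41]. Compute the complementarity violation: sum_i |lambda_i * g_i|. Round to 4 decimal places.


KKT complementary slackness check:
lambda_1 * g_1 = 3.91 * -0.71 = -2.7761
lambda_2 * g_2 = 0.01 * -3.67 = -0.0367
lambda_3 * g_3 = 7.08 * 4.77 = 33.7716
lambda_4 * g_4 = 0.89 * -3.41 = -3.0349
Total violation = 2.7761 + 0.0367 + 33.7716 + 3.0349 = 39.6193


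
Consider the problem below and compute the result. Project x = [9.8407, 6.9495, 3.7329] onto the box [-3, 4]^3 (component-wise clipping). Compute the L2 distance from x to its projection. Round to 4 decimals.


Project each component onto [-3, 4].
clip(9.8407) = 4.0, clip(6.9495) = 4.0, clip(3.7329) = 3.7329
Projection = [4.0, 4.0, 3.7329]
Squared diffs: [34.1138, 8.6996, 0.0]
Distance = sqrt(42.8134) = 6.5432


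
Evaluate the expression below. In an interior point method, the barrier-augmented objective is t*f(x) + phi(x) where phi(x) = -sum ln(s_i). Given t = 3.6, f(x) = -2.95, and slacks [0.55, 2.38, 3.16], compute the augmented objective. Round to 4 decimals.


Step 1: Compute log-barrier.
ln values: [-0.5978, 0.8671, 1.1506]
phi = -(-0.5978 + 0.8671 + 1.1506) = -1.4198
Step 2: Compute augmented objective.
t*f(x) = 3.6*-2.95 = -10.62
Total = -10.62 - 1.4198 = -12.0398


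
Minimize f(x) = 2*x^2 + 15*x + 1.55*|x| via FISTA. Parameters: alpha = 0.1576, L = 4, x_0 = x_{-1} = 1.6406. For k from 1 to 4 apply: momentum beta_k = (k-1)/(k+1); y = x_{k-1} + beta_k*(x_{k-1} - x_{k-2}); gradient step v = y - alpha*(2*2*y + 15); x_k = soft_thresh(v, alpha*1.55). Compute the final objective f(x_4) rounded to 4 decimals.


FISTA on f(x) = 2*x^2 + 15*x + 1.55*|x|
L = 4, alpha = 0.1576
Iteration 1: beta = 0.0, y = 1.6406 + 0.0*(1.6406 - 1.6406) = 1.6406
  grad(y) = 21.5624, v = y - alpha*grad = -1.7576
  prox(v) = soft_thresh(-1.7576, 0.2443) = -1.5134
Iteration 2: beta = 0.3333, y = -1.5134 + 0.3333*(-1.5134 - 1.6406) = -2.5647
  grad(y) = 4.7413, v = y - alpha*grad = -3.3119
  prox(v) = soft_thresh(-3.3119, 0.2443) = -3.0676
Iteration 3: beta = 0.5, y = -3.0676 + 0.5*(-3.0676 + 1.5134) = -3.8448
  grad(y) = -0.379, v = y - alpha*grad = -3.785
  prox(v) = soft_thresh(-3.785, 0.2443) = -3.5407
Iteration 4: beta = 0.6, y = -3.5407 + 0.6*(-3.5407 + 3.0676) = -3.8246
  grad(y) = -0.2985, v = y - alpha*grad = -3.7776
  prox(v) = soft_thresh(-3.7776, 0.2443) = -3.5333
f(x_4) = 2*(-3.5333)^2 + 15*(-3.5333) + 1.55*|-3.5333| = -22.5545


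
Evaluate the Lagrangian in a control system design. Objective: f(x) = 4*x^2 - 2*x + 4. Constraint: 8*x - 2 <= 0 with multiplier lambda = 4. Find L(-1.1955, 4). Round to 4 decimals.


Step 1: Evaluate f(x).
f(-1.1955) = 4*(-1.1955)^2 - 2*(-1.1955) + 4 = 12.1079
Step 2: Evaluate g(x).
g(-1.1955) = 8*-1.1955 - 2 = -11.564
Step 3: Compute Lagrangian.
L = 12.1079 + 4*-11.564 = -34.1481


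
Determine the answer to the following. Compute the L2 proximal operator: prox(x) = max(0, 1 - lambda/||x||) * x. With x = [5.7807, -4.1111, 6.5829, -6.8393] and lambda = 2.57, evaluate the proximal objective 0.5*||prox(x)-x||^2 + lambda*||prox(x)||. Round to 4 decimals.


Step 1: Compute ||x||.
||x|| = 11.8502
Step 2: Compute scaling factor.
scale = max(0, 1 - 2.57/11.8502) = 0.7831
Step 3: prox(x) = [4.527, -3.2195, 5.1552, -5.356]
||prox(x)|| = 9.2802
Step 4: Proximal objective.
0.5*||prox-x||^2 = 3.3025
lambda*||prox|| = 23.8501
Total = 27.1527


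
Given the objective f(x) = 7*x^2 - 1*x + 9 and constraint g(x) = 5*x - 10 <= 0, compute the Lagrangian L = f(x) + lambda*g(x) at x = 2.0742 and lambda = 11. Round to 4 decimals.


Step 1: Evaluate f(x).
f(2.0742) = 7*2.0742^2 - 1*2.0742 + 9 = 37.0419
Step 2: Evaluate g(x).
g(2.0742) = 5*2.0742 - 10 = 0.371
Step 3: Compute Lagrangian.
L = 37.0419 + 11*0.371 = 41.1229


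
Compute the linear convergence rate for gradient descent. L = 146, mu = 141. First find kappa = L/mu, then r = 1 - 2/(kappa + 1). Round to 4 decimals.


Step 1: Compute the condition number.
kappa = L/mu = 146/141 = 1.0355
Step 2: Compute the convergence rate.
r = 1 - 2/(kappa + 1) = 1 - 2*mu/(L + mu) = (L - mu)/(L + mu) = 5/287 = 0.0174


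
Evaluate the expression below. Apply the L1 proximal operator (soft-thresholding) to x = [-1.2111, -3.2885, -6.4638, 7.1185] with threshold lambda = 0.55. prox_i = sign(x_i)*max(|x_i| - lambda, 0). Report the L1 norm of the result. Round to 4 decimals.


Soft-thresholding with lambda = 0.55:
prox(-1.2111) = sign(-1.2111)*max(|-1.2111| - 0.55, 0) = -0.6611
prox(-3.2885) = sign(-3.2885)*max(|-3.2885| - 0.55, 0) = -2.7385
prox(-6.4638) = sign(-6.4638)*max(|-6.4638| - 0.55, 0) = -5.9138
prox(7.1185) = sign(7.1185)*max(|7.1185| - 0.55, 0) = 6.5685
prox(x) = [-0.6611, -2.7385, -5.9138, 6.5685]
||prox(x)||_1 = 0.6611 + 2.7385 + 5.9138 + 6.5685 = 15.8819


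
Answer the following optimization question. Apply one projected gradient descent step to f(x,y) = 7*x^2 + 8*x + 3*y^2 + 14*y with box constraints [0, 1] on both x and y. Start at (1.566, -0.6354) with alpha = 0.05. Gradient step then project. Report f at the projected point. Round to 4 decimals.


Step 1: Compute gradient at (1.566, -0.6354).
grad_x = 2*7*1.566 + 8 = 29.924
grad_y = 2*3*-0.6354 + 14 = 10.1876
Step 2: Gradient step.
x_raw = 1.566 - 0.05*29.924 = 0.0698
y_raw = -0.6354 - 0.05*10.1876 = -1.1448
Step 3: Project onto [0, 1].
x_proj = clip(0.0698) = 0.0698
y_proj = clip(-1.1448) = 0.0
Step 4: Evaluate f.
f(0.0698, 0.0) = 0.5925


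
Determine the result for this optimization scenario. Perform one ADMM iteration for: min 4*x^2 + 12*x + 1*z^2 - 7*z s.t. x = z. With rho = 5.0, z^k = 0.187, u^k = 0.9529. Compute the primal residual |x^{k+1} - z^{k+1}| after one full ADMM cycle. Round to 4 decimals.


ADMM iteration with rho = 5.0, z^k = 0.187, u^k = 0.9529
Step 1: x-update.
Minimize 4*x^2 + 12*x + (5.0/2)*(x - 0.187 + 0.9529)^2
FOC: (2*4 + 5.0)*x = -12 + 5.0*(0.187 - 0.9529)
x^{k+1} = -1.2177
Step 2: z-update.
Minimize 1*z^2 - 7*z + (5.0/2)*(-1.2177 - z + 0.9529)^2
FOC: (2*1 + 5.0)*z = 7 + 5.0*(-1.2177 + 0.9529)
z^{k+1} = 0.8109
Step 3: u-update.
u^{k+1} = 0.9529 - 1.2177 - 0.8109 = -1.0756
Step 4: Primal residual = |-1.2177 - 0.8109| = 2.0285


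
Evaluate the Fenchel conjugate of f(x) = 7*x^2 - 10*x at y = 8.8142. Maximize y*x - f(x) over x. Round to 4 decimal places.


f*(y) = sup_x {y*x - a*x^2 - b*x} = sup_x {(y-b)*x - a*x^2}
FOC: (y - b) - 2a*x = 0 => x* = (y - b)/(2a)
x* = (8.8142 + 10)/(2*7) = 1.3439
f*(8.8142) = (y-b)^2/(4a) = (8.8142 + 10)^2/(4*7)
= 353.9741/28 = 12.6419


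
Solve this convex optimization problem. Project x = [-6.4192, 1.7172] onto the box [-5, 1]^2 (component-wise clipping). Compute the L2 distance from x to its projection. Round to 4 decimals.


Project each component onto [-5, 1].
clip(-6.4192) = -5.0, clip(1.7172) = 1.0
Projection = [-5.0, 1.0]
Squared diffs: [2.0141, 0.5144]
Distance = sqrt(2.5285) = 1.5901


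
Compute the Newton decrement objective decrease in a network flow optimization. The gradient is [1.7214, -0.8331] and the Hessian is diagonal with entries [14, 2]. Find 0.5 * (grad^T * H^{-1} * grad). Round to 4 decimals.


Step 1: H is diagonal, so H^(-1) * g = [0.123, -0.4166].
Step 2: g^T H^(-1) g = sum_i g_i^2 / H_ii
  = (1.7214)^2/14 + (-0.8331)^2/2
  = 0.2117 + 0.347 = 0.5587
Step 3: Objective decrease = 0.5 * g^T H^(-1) g = 0.2793


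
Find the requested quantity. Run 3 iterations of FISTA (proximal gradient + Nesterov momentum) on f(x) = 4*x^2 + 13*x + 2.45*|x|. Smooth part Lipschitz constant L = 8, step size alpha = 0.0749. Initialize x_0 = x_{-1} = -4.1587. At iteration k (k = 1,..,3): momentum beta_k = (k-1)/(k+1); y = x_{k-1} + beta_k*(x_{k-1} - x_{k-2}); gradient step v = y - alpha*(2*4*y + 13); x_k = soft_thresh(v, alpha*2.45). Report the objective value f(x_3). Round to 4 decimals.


FISTA on f(x) = 4*x^2 + 13*x + 2.45*|x|
L = 8, alpha = 0.0749
Iteration 1: beta = 0.0, y = -4.1587 + 0.0*(-4.1587 + 4.1587) = -4.1587
  grad(y) = -20.2696, v = y - alpha*grad = -2.6405
  prox(v) = soft_thresh(-2.6405, 0.1835) = -2.457
Iteration 2: beta = 0.3333, y = -2.457 + 0.3333*(-2.457 + 4.1587) = -1.8898
  grad(y) = -2.1182, v = y - alpha*grad = -1.7311
  prox(v) = soft_thresh(-1.7311, 0.1835) = -1.5476
Iteration 3: beta = 0.5, y = -1.5476 + 0.5*(-1.5476 + 2.457) = -1.0929
  grad(y) = 4.2566, v = y - alpha*grad = -1.4117
  prox(v) = soft_thresh(-1.4117, 0.1835) = -1.2282
f(x_3) = 4*(-1.2282)^2 + 13*(-1.2282) + 2.45*|-1.2282| = -6.9236


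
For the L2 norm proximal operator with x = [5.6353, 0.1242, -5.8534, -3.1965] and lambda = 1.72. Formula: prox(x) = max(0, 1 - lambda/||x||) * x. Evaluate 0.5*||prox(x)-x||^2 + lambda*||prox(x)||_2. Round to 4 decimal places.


Step 1: Compute ||x||.
||x|| = 8.7322
Step 2: Compute scaling factor.
scale = max(0, 1 - 1.72/8.7322) = 0.803
Step 3: prox(x) = [4.5253, 0.0997, -4.7004, -2.5669]
||prox(x)|| = 7.0122
Step 4: Proximal objective.
0.5*||prox-x||^2 = 1.4792
lambda*||prox|| = 12.061
Total = 13.5402


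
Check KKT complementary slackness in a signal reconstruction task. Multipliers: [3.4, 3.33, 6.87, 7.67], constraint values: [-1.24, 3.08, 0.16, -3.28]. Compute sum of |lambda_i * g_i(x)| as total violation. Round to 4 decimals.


KKT complementary slackness check:
lambda_1 * g_1 = 3.4 * -1.24 = -4.216
lambda_2 * g_2 = 3.33 * 3.08 = 10.2564
lambda_3 * g_3 = 6.87 * 0.16 = 1.0992
lambda_4 * g_4 = 7.67 * -3.28 = -25.1576
Total violation = 4.216 + 10.2564 + 1.0992 + 25.1576 = 40.7292


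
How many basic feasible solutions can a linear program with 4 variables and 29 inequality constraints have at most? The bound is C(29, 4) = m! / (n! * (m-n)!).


Each vertex corresponds to some choice of n active constraints out of m, so the number of vertices is at most C(m, n) = m! / (n!(m-n)!).
m = 29, n = 4
Numerator: 29 * 28 * 27 * 26
Denominator: 4! = 24
C(29, 4) = 23751


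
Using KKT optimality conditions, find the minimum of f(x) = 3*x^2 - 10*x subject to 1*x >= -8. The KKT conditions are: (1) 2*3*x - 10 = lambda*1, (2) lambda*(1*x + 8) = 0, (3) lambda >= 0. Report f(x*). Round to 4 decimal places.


Step 1: Try lambda = 0 (constraint inactive).
Stationarity: 2*3*x - 10 = 0
x* = 10/(2*3) = 5/3 = 1.6667 (rounded; the exact value 5/3 is used below)
Check constraint: 1*1.6667 = 1.6667 >= -8 -- satisfied.
Step 2: Compute optimal value.
f(x*) = 3*(5/3)^2 - 10*(5/3) = -8.3333


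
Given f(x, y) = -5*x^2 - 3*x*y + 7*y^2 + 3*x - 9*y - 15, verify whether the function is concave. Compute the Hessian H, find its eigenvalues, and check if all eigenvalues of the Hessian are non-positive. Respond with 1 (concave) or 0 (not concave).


The Hessian of f(x,y) = -5*x^2 - 3*x*y + 7*y^2 + 3*x - 9*y - 15 is:
H = [[-10, -3], [-3, 14]]
Trace = -10 + 14 = 4
Determinant = -10*14 - (-3)^2 = -149
Discriminant = (4)^2 - 4*-149 = 612.0
Eigenvalues: lambda_1 = -10.3693, lambda_2 = 14.3693
The function is not concave.

0


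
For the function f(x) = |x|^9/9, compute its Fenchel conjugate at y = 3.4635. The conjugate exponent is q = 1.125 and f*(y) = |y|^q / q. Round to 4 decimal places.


The conjugate exponent q satisfies 1/p + 1/q = 1.
p = 9, so q = 9/(9 - 1) = 1.125
|y|^q = 3.4635^1.125 = 4.0453
f*(3.4635) = 4.0453 / 1.125 = 3.5959


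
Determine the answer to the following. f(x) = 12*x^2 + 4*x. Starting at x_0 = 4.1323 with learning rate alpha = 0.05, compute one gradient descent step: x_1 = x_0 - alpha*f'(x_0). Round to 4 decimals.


We compute the gradient at x_0 and apply the update.
f'(x) = 24*x + 4
f'(4.1323) = 24*4.1323 + 4 = 103.1752
x_1 = 4.1323 - 0.05*103.1752 = -1.0265


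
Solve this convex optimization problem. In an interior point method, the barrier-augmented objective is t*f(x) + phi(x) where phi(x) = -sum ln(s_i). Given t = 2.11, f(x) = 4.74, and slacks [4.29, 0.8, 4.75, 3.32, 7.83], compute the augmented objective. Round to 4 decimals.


Step 1: Compute log-barrier.
ln values: [1.4563, -0.2231, 1.5581, 1.2, 2.058]
phi = -(1.4563 - 0.2231 + 1.5581 + 1.2 + 2.058) = -6.0492
Step 2: Compute augmented objective.
t*f(x) = 2.11*4.74 = 10.0014
Total = 10.0014 - 6.0492 = 3.9522


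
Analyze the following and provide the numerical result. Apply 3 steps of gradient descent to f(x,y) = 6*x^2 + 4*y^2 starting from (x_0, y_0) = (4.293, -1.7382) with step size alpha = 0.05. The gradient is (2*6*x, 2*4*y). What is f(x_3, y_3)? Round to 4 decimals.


Gradient descent on f(x,y) = 6*x^2 + 4*y^2.
Starting point: (4.293, -1.7382), alpha = 0.05
Step 1: grad_x = 2*6*4.293 = 51.516, grad_y = 2*4*-1.7382 = -13.9056
  x_1 = 4.293 - 0.05*51.516 = 1.7172
  y_1 = -1.7382 - 0.05*-13.9056 = -1.0429
Step 2: grad_x = 2*6*1.7172 = 20.6064, grad_y = 2*4*-1.0429 = -8.3434
  x_2 = 1.7172 - 0.05*20.6064 = 0.6869
  y_2 = -1.0429 - 0.05*-8.3434 = -0.6258
Step 3: grad_x = 2*6*0.6869 = 8.2426, grad_y = 2*4*-0.6258 = -5.006
  x_3 = 0.6869 - 0.05*8.2426 = 0.2748
  y_3 = -0.6258 - 0.05*-5.006 = -0.3755
f(0.2748, -0.3755) = 6*0.2748^2 + 4*(-0.3755)^2 = 1.0168


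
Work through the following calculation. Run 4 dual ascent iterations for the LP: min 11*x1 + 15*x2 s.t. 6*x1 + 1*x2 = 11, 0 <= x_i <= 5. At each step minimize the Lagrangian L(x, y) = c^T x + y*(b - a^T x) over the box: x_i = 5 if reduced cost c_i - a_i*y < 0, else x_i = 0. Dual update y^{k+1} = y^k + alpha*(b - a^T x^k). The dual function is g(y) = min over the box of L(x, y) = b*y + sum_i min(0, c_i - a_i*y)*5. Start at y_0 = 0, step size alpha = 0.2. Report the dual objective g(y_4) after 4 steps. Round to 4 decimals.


Dual ascent for LP: min 11*x1 + 15*x2, 6*x1 + 1*x2 = 11, 0 <= x_i <= 5
Step 1: y^k = 0.0, reduced costs: (11.0, 15.0)
  x^k = (0.0, 0.0), subgradient = b - a^T x = 11.0
  y^{k+1} = 0.0 + 0.2*11.0 = 2.2
Step 2: y^k = 2.2, reduced costs: (-2.2, 12.8)
  x^k = (5.0, 0.0), subgradient = b - a^T x = -19.0
  y^{k+1} = 2.2 + 0.2*-19.0 = -1.6
Step 3: y^k = -1.6, reduced costs: (20.6, 16.6)
  x^k = (0.0, 0.0), subgradient = b - a^T x = 11.0
  y^{k+1} = -1.6 + 0.2*11.0 = 0.6
Step 4: y^k = 0.6, reduced costs: (7.4, 14.4)
  x^k = (0.0, 0.0), subgradient = b - a^T x = 11.0
  y^{k+1} = 0.6 + 0.2*11.0 = 2.8
Dual objective at y_4 = 2.8: reduced costs (-5.8, 12.2), box minimizer x = (5.0, 0.0)
g(y_4) = b*y + (c1 - a1*y)*x1 + (c2 - a2*y)*x2 = 11*2.8 + (-5.8)*5.0 + 12.2*0.0 = 30.8 - 29.0 + 0.0 = 1.8


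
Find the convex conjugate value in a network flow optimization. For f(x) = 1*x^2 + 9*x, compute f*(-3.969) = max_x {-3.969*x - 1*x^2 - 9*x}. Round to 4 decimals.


f*(y) = sup_x {y*x - a*x^2 - b*x} = sup_x {(y-b)*x - a*x^2}
FOC: (y - b) - 2a*x = 0 => x* = (y - b)/(2a)
x* = (-3.969 - 9)/(2*1) = -6.4845
f*(-3.969) = (y-b)^2/(4a) = (-3.969 - 9)^2/(4*1)
= 168.195/4 = 42.0487


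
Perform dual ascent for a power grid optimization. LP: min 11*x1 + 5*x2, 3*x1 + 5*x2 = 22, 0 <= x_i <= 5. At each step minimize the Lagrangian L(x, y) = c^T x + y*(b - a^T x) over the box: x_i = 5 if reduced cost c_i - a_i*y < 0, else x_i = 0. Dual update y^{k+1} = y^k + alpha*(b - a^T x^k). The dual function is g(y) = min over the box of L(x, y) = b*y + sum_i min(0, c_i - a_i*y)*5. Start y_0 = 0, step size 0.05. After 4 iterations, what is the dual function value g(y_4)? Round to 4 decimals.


Dual ascent for LP: min 11*x1 + 5*x2, 3*x1 + 5*x2 = 22, 0 <= x_i <= 5
Step 1: y^k = 0.0, reduced costs: (11.0, 5.0)
  x^k = (0.0, 0.0), subgradient = b - a^T x = 22.0
  y^{k+1} = 0.0 + 0.05*22.0 = 1.1
Step 2: y^k = 1.1, reduced costs: (7.7, -0.5)
  x^k = (0.0, 5.0), subgradient = b - a^T x = -3.0
  y^{k+1} = 1.1 + 0.05*-3.0 = 0.95
Step 3: y^k = 0.95, reduced costs: (8.15, 0.25)
  x^k = (0.0, 0.0), subgradient = b - a^T x = 22.0
  y^{k+1} = 0.95 + 0.05*22.0 = 2.05
Step 4: y^k = 2.05, reduced costs: (4.85, -5.25)
  x^k = (0.0, 5.0), subgradient = b - a^T x = -3.0
  y^{k+1} = 2.05 + 0.05*-3.0 = 1.9
Dual objective at y_4 = 1.9: reduced costs (5.3, -4.5), box minimizer x = (0.0, 5.0)
g(y_4) = b*y + (c1 - a1*y)*x1 + (c2 - a2*y)*x2 = 22*1.9 + 5.3*0.0 + (-4.5)*5.0 = 41.8 + 0.0 - 22.5 = 19.3


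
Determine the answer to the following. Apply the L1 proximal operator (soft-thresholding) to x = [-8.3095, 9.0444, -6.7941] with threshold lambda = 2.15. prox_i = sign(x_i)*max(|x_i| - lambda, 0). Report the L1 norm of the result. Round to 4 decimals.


Soft-thresholding with lambda = 2.15:
prox(-8.3095) = sign(-8.3095)*max(|-8.3095| - 2.15, 0) = -6.1595
prox(9.0444) = sign(9.0444)*max(|9.0444| - 2.15, 0) = 6.8944
prox(-6.7941) = sign(-6.7941)*max(|-6.7941| - 2.15, 0) = -4.6441
prox(x) = [-6.1595, 6.8944, -4.6441]
||prox(x)||_1 = 6.1595 + 6.8944 + 4.6441 = 17.698


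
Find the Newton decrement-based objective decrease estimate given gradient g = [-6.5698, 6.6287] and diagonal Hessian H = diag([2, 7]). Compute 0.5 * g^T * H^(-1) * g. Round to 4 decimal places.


Step 1: H is diagonal, so H^(-1) * g = [-3.2849, 0.947].
Step 2: g^T H^(-1) g = sum_i g_i^2 / H_ii
  = (-6.5698)^2/2 + (6.6287)^2/7
  = 21.5811 + 6.2771 = 27.8582
Step 3: Objective decrease = 0.5 * g^T H^(-1) g = 13.9291


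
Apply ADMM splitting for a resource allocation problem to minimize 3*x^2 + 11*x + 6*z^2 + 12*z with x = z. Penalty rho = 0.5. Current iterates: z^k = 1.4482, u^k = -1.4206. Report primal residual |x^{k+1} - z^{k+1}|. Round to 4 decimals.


ADMM iteration with rho = 0.5, z^k = 1.4482, u^k = -1.4206
Step 1: x-update.
Minimize 3*x^2 + 11*x + (0.5/2)*(x - 1.4482 - 1.4206)^2
FOC: (2*3 + 0.5)*x = -11 + 0.5*(1.4482 + 1.4206)
x^{k+1} = -1.4716
Step 2: z-update.
Minimize 6*z^2 + 12*z + (0.5/2)*(-1.4716 - z - 1.4206)^2
FOC: (2*6 + 0.5)*z = -12 + 0.5*(-1.4716 - 1.4206)
z^{k+1} = -1.0757
Step 3: u-update.
u^{k+1} = -1.4206 - 1.4716 + 1.0757 = -1.8165
Step 4: Primal residual = |-1.4716 + 1.0757| = 0.3959


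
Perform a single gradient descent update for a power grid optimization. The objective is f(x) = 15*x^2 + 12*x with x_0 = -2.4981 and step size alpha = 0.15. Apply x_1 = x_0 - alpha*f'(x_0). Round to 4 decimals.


We compute the gradient at x_0 and apply the update.
f'(x) = 30*x + 12
f'(-2.4981) = 30*-2.4981 + 12 = -62.943
x_1 = -2.4981 - 0.15*-62.943 = 6.9434


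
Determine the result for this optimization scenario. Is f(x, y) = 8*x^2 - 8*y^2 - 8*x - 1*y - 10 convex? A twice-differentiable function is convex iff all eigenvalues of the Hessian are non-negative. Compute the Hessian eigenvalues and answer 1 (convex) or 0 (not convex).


The Hessian of f(x,y) = 8*x^2 - 8*y^2 - 8*x - 1*y - 10 is:
H = [[16, 0], [0, -16]]
Trace = 16 - 16 = 0
Determinant = 16*-16 - (0)^2 = -256
Discriminant = (0)^2 - 4*-256 = 1024.0
Eigenvalues: lambda_1 = -16.0, lambda_2 = 16.0
The function is not convex.

0


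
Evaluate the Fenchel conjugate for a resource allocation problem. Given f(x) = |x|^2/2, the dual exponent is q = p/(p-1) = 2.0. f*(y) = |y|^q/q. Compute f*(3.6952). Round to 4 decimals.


The conjugate exponent q satisfies 1/p + 1/q = 1.
p = 2, so q = 2/(2 - 1) = 2.0
|y|^q = 3.6952^2.0 = 13.6545
f*(3.6952) = 13.6545 / 2.0 = 6.8273


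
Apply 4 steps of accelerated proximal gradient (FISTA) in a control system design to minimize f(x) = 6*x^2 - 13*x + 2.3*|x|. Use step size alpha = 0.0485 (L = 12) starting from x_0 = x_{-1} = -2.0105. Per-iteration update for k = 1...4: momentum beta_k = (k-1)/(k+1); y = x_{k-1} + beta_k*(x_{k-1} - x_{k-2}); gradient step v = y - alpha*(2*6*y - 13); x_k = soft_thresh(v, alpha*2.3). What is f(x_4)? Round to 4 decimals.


FISTA on f(x) = 6*x^2 - 13*x + 2.3*|x|
L = 12, alpha = 0.0485
Iteration 1: beta = 0.0, y = -2.0105 + 0.0*(-2.0105 + 2.0105) = -2.0105
  grad(y) = -37.126, v = y - alpha*grad = -0.2099
  prox(v) = soft_thresh(-0.2099, 0.1116) = -0.0983
Iteration 2: beta = 0.3333, y = -0.0983 + 0.3333*(-0.0983 + 2.0105) = 0.539
  grad(y) = -6.5314, v = y - alpha*grad = 0.8558
  prox(v) = soft_thresh(0.8558, 0.1116) = 0.7443
Iteration 3: beta = 0.5, y = 0.7443 + 0.5*(0.7443 + 0.0983) = 1.1656
  grad(y) = 0.9869, v = y - alpha*grad = 1.1177
  prox(v) = soft_thresh(1.1177, 0.1116) = 1.0062
Iteration 4: beta = 0.6, y = 1.0062 + 0.6*(1.0062 - 0.7443) = 1.1633
  grad(y) = 0.9595, v = y - alpha*grad = 1.1168
  prox(v) = soft_thresh(1.1168, 0.1116) = 1.0052
f(x_4) = 6*1.0052^2 - 13*1.0052 + 2.3*|1.0052| = -4.6931


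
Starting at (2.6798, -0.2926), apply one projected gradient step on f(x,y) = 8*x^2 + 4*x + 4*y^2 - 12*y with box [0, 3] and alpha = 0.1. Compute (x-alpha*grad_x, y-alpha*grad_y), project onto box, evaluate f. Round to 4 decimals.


Step 1: Compute gradient at (2.6798, -0.2926).
grad_x = 2*8*2.6798 + 4 = 46.8768
grad_y = 2*4*-0.2926 - 12 = -14.3408
Step 2: Gradient step.
x_raw = 2.6798 - 0.1*46.8768 = -2.0079
y_raw = -0.2926 - 0.1*-14.3408 = 1.1415
Step 3: Project onto [0, 3].
x_proj = clip(-2.0079) = 0.0
y_proj = clip(1.1415) = 1.1415
Step 4: Evaluate f.
f(0.0, 1.1415) = -8.4859


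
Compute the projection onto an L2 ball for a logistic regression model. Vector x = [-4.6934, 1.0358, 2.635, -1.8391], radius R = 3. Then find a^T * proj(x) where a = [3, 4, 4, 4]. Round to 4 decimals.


Step 1: Compute ||x|| (intermediates to 6 decimals).
||x|| = sqrt((-4.6934)^2 + 1.0358^2 + 2.635^2 + (-1.8391)^2) = 5.781557
Step 2: Project.
Since ||x|| > R, scale = R/||x|| = 3/5.781557 = 0.518891, proj(x) = scale * x
proj(x) = [-2.435363, 0.537467, 1.367278, -0.954292]
Step 3: Dot product.
a^T * proj(x) = 3*(-2.435363) + 4*0.537467 + 4*1.367278 + 4*(-0.954292) = -3.5043


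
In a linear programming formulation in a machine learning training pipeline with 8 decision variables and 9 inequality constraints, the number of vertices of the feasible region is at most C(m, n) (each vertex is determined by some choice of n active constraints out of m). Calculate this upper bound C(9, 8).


Each vertex corresponds to some choice of n active constraints out of m, so the number of vertices is at most C(m, n) = m! / (n!(m-n)!).
m = 9, n = 8
Numerator: 9 * 8 * 7 * 6 * 5 * 4 * 3 * 2
Denominator: 8! = 40320
C(9, 8) = 9


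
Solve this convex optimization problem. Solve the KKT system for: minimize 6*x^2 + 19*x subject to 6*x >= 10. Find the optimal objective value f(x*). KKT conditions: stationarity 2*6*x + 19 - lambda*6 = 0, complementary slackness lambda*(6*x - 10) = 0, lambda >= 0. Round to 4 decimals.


Step 1: Try lambda = 0 (constraint inactive).
x_unc = -19/(2*6) = -1.5833
Check: 6*-1.5833 = -9.4998 < 10 -- violated!
Step 2: Constraint must be active: 6*x = 10
x* = 10/6 = 5/3 = 1.6667 (rounded; the exact value 5/3 is used below)
lambda = (2*6*(5/3) + 19)/6 = 6.5
Step 3: Compute optimal value.
f(x*) = 6*(5/3)^2 + 19*(5/3) = 48.3333


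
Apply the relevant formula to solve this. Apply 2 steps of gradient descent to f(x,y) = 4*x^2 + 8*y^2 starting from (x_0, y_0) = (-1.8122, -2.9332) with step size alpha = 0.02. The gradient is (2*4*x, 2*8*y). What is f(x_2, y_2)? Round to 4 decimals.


Gradient descent on f(x,y) = 4*x^2 + 8*y^2.
Starting point: (-1.8122, -2.9332), alpha = 0.02
Step 1: grad_x = 2*4*-1.8122 = -14.4976, grad_y = 2*8*-2.9332 = -46.9312
  x_1 = -1.8122 - 0.02*-14.4976 = -1.5222
  y_1 = -2.9332 - 0.02*-46.9312 = -1.9946
Step 2: grad_x = 2*4*-1.5222 = -12.178, grad_y = 2*8*-1.9946 = -31.9132
  x_2 = -1.5222 - 0.02*-12.178 = -1.2787
  y_2 = -1.9946 - 0.02*-31.9132 = -1.3563
f(-1.2787, -1.3563) = 4*(-1.2787)^2 + 8*(-1.3563)^2 = 21.2568


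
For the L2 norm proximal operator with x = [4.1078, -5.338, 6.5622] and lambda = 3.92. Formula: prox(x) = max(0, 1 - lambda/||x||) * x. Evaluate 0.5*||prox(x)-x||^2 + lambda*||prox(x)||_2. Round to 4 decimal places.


Step 1: Compute ||x||.
||x|| = 9.4038
Step 2: Compute scaling factor.
scale = max(0, 1 - 3.92/9.4038) = 0.5831
Step 3: prox(x) = [2.3954, -3.1128, 3.8267]
||prox(x)|| = 5.4838
Step 4: Proximal objective.
0.5*||prox-x||^2 = 7.6832
lambda*||prox|| = 21.4965
Total = 29.1795


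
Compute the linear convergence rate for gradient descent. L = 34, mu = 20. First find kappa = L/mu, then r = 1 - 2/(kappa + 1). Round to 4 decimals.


Step 1: Compute the condition number.
kappa = L/mu = 34/20 = 1.7
Step 2: Compute the convergence rate.
r = 1 - 2/(kappa + 1) = 1 - 2*mu/(L + mu) = (L - mu)/(L + mu) = 14/54 = 0.2593


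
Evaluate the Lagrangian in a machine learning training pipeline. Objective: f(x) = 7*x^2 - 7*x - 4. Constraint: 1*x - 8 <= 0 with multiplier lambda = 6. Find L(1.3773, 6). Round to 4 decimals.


Step 1: Evaluate f(x).
f(1.3773) = 7*1.3773^2 - 7*1.3773 - 4 = -0.3624
Step 2: Evaluate g(x).
g(1.3773) = 1*1.3773 - 8 = -6.6227
Step 3: Compute Lagrangian.
L = -0.3624 + 6*-6.6227 = -40.0986


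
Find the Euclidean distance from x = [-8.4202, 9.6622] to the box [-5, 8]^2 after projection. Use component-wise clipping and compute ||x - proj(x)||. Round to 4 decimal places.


Project each component onto [-5, 8].
clip(-8.4202) = -5.0, clip(9.6622) = 8.0
Projection = [-5.0, 8.0]
Squared diffs: [11.6978, 2.7629]
Distance = sqrt(14.4607) = 3.8027


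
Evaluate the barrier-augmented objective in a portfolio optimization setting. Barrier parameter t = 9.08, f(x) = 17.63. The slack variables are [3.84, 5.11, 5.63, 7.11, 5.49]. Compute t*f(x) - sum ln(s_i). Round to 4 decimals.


Step 1: Compute log-barrier.
ln values: [1.3455, 1.6312, 1.7281, 1.9615, 1.7029]
phi = -(1.3455 + 1.6312 + 1.7281 + 1.9615 + 1.7029) = -8.3692
Step 2: Compute augmented objective.
t*f(x) = 9.08*17.63 = 160.0804
Total = 160.0804 - 8.3692 = 151.7112


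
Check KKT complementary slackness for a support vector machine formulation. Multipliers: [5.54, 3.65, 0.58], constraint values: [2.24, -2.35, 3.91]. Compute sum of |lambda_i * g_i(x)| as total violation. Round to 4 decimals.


KKT complementary slackness check:
lambda_1 * g_1 = 5.54 * 2.24 = 12.4096
lambda_2 * g_2 = 3.65 * -2.35 = -8.5775
lambda_3 * g_3 = 0.58 * 3.91 = 2.2678
Total violation = 12.4096 + 8.5775 + 2.2678 = 23.2549


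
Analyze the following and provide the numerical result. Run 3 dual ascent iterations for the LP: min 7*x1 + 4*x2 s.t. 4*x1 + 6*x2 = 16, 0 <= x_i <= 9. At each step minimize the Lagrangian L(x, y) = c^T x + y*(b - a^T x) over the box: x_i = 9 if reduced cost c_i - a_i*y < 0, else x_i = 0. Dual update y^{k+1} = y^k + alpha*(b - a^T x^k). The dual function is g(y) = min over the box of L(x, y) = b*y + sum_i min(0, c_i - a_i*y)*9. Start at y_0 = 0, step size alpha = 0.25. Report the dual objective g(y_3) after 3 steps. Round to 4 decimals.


Dual ascent for LP: min 7*x1 + 4*x2, 4*x1 + 6*x2 = 16, 0 <= x_i <= 9
Step 1: y^k = 0.0, reduced costs: (7.0, 4.0)
  x^k = (0.0, 0.0), subgradient = b - a^T x = 16.0
  y^{k+1} = 0.0 + 0.25*16.0 = 4.0
Step 2: y^k = 4.0, reduced costs: (-9.0, -20.0)
  x^k = (9.0, 9.0), subgradient = b - a^T x = -74.0
  y^{k+1} = 4.0 + 0.25*-74.0 = -14.5
Step 3: y^k = -14.5, reduced costs: (65.0, 91.0)
  x^k = (0.0, 0.0), subgradient = b - a^T x = 16.0
  y^{k+1} = -14.5 + 0.25*16.0 = -10.5
Dual objective at y_3 = -10.5: reduced costs (49.0, 67.0), box minimizer x = (0.0, 0.0)
g(y_3) = b*y + (c1 - a1*y)*x1 + (c2 - a2*y)*x2 = 16*(-10.5) + 49.0*0.0 + 67.0*0.0 = -168.0 + 0.0 + 0.0 = -168.0


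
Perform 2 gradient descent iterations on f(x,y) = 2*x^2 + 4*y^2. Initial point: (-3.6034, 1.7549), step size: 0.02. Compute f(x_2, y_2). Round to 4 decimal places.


Gradient descent on f(x,y) = 2*x^2 + 4*y^2.
Starting point: (-3.6034, 1.7549), alpha = 0.02
Step 1: grad_x = 2*2*-3.6034 = -14.4136, grad_y = 2*4*1.7549 = 14.0392
  x_1 = -3.6034 - 0.02*-14.4136 = -3.3151
  y_1 = 1.7549 - 0.02*14.0392 = 1.4741
Step 2: grad_x = 2*2*-3.3151 = -13.2605, grad_y = 2*4*1.4741 = 11.7929
  x_2 = -3.3151 - 0.02*-13.2605 = -3.0499
  y_2 = 1.4741 - 0.02*11.7929 = 1.2383
f(-3.0499, 1.2383) = 2*(-3.0499)^2 + 4*1.2383^2 = 24.7371


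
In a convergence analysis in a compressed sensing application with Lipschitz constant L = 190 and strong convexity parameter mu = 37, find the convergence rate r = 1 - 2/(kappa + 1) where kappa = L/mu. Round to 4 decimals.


Step 1: Compute the condition number.
kappa = L/mu = 190/37 = 5.1351
Step 2: Compute the convergence rate.
r = 1 - 2/(kappa + 1) = 1 - 2*mu/(L + mu) = (L - mu)/(L + mu) = 153/227 = 0.674


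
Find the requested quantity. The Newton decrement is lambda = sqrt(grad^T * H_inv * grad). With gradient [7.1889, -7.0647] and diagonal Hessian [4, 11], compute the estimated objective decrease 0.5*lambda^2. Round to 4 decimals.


Step 1: H is diagonal, so H^(-1) * g = [1.7972, -0.6422].
Step 2: g^T H^(-1) g = sum_i g_i^2 / H_ii
  = (7.1889)^2/4 + (-7.0647)^2/11
  = 12.9201 + 4.5373 = 17.4573
Step 3: Objective decrease = 0.5 * g^T H^(-1) g = 8.7287


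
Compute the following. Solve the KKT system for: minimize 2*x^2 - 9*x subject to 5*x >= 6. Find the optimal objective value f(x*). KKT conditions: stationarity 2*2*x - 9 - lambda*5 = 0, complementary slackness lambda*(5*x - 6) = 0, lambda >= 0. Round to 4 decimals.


Step 1: Try lambda = 0 (constraint inactive).
Stationarity: 2*2*x - 9 = 0
x* = 9/(2*2) = 2.25
Check constraint: 5*2.25 = 11.25 >= 6 -- satisfied.
Step 2: Compute optimal value.
f(x*) = 2*2.25^2 - 9*2.25 = -10.125


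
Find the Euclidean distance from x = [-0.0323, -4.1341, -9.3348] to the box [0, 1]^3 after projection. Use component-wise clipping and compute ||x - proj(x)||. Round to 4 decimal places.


Project each component onto [0, 1].
clip(-0.0323) = 0.0, clip(-4.1341) = 0.0, clip(-9.3348) = 0.0
Projection = [0.0, 0.0, 0.0]
Squared diffs: [0.001, 17.0908, 87.1385]
Distance = sqrt(104.2303) = 10.2093


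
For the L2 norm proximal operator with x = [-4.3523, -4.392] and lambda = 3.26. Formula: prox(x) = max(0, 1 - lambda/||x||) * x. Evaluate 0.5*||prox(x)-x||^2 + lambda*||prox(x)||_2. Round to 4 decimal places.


Step 1: Compute ||x||.
||x|| = 6.1832
Step 2: Compute scaling factor.
scale = max(0, 1 - 3.26/6.1832) = 0.4728
Step 3: prox(x) = [-2.0576, -2.0764]
||prox(x)|| = 2.9232
Step 4: Proximal objective.
0.5*||prox-x||^2 = 5.3138
lambda*||prox|| = 9.5296
Total = 14.8435


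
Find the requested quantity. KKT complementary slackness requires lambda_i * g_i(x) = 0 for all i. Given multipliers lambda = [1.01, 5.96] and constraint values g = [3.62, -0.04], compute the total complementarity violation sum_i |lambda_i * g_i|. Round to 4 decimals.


KKT complementary slackness check:
lambda_1 * g_1 = 1.01 * 3.62 = 3.6562
lambda_2 * g_2 = 5.96 * -0.04 = -0.2384
Total violation = 3.6562 + 0.2384 = 3.8946


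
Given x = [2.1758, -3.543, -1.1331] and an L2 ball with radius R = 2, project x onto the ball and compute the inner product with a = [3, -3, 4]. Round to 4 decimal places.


Step 1: Compute ||x|| (intermediates to 6 decimals).
||x|| = sqrt(2.1758^2 + (-3.543)^2 + (-1.1331)^2) = 4.309393
Step 2: Project.
Since ||x|| > R, scale = R/||x|| = 2/4.309393 = 0.464102, proj(x) = scale * x
proj(x) = [1.009793, -1.644313, -0.525874]
Step 3: Dot product.
a^T * proj(x) = 3*1.009793 - 3*(-1.644313) + 4*(-0.525874) = 5.8588


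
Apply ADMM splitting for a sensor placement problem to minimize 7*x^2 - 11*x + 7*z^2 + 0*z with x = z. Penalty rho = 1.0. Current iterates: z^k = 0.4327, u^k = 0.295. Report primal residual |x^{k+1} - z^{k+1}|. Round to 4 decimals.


ADMM iteration with rho = 1.0, z^k = 0.4327, u^k = 0.295
Step 1: x-update.
Minimize 7*x^2 - 11*x + (1.0/2)*(x - 0.4327 + 0.295)^2
FOC: (2*7 + 1.0)*x = 11 + 1.0*(0.4327 - 0.295)
x^{k+1} = 0.7425
Step 2: z-update.
Minimize 7*z^2 + 0*z + (1.0/2)*(0.7425 - z + 0.295)^2
FOC: (2*7 + 1.0)*z = 0 + 1.0*(0.7425 + 0.295)
z^{k+1} = 0.0692
Step 3: u-update.
u^{k+1} = 0.295 + 0.7425 - 0.0692 = 0.9683
Step 4: Primal residual = |0.7425 - 0.0692| = 0.6733


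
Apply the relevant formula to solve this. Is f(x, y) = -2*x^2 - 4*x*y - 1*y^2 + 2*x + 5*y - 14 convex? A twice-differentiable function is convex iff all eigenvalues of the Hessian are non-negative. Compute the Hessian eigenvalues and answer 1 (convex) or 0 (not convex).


The Hessian of f(x,y) = -2*x^2 - 4*x*y - 1*y^2 + 2*x + 5*y - 14 is:
H = [[-4, -4], [-4, -2]]
Trace = -4 - 2 = -6
Determinant = -4*-2 - (-4)^2 = -8
Discriminant = (-6)^2 - 4*-8 = 68.0
Eigenvalues: lambda_1 = -7.1231, lambda_2 = 1.1231
The function is not convex.

0


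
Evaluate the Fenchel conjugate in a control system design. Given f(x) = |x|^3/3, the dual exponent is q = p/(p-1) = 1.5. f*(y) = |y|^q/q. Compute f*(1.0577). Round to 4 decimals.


The conjugate exponent q satisfies 1/p + 1/q = 1.
p = 3, so q = 3/(3 - 1) = 1.5
|y|^q = 1.0577^1.5 = 1.0878
f*(1.0577) = 1.0878 / 1.5 = 0.7252
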